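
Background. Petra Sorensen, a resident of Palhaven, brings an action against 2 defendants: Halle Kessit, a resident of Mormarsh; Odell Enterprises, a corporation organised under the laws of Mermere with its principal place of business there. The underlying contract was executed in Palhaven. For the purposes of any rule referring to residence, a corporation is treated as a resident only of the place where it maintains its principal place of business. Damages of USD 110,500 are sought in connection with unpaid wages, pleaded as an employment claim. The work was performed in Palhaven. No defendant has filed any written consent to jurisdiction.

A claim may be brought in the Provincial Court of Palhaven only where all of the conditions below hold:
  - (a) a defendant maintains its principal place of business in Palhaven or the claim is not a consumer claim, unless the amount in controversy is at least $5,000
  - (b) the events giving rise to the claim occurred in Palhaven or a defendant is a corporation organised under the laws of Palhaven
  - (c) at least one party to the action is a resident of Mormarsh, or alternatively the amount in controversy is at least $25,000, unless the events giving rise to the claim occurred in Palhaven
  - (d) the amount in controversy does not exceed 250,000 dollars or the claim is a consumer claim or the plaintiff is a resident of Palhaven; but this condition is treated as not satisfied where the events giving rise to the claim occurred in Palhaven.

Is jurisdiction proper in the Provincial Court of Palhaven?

The Provincial Court of Palhaven:
  (a) The claim is an employment claim, not a consumer claim, so one alternative holds. Met.
  (b) The operative events occurred in Palhaven, which satisfies one of the alternatives. Satisfied.
  (c) Halle Kessit resides in Mormarsh, so one alternative holds. Condition met.
  (d) The amount in controversy is USD 110,500, within the 250,000 dollars ceiling, which satisfies one of the alternatives. But the operative events occurred in Palhaven, triggering the carve-out and defeating this condition. Not met.
  → The court lacks jurisdiction.

No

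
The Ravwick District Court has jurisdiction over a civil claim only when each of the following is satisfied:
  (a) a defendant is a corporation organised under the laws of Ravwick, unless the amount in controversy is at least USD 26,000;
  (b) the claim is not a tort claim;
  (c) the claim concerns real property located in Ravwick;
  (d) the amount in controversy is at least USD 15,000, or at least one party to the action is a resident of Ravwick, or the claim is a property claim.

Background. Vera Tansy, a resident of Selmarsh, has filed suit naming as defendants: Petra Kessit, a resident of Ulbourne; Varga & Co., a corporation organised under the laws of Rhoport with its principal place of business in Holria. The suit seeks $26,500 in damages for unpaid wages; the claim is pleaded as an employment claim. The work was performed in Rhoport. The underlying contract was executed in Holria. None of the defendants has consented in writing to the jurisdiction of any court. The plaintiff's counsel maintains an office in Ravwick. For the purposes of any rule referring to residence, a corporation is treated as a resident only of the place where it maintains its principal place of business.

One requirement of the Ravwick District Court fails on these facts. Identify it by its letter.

The Ravwick District Court:
  (a) The corporate defendant(s) are organised in Rhoport, not Ravwick. The proviso rescues it, though: the amount in controversy is $26,500, which meets the $26,000 floor. Condition met.
  (b) The claim is an employment claim, not a tort claim. Satisfied.
  (c) The claim does not concern real property. Not met.
  (d) The amount in controversy is 26,500 dollars, which meets the 15,000 dollars floor, so this disjunct is met. Satisfied.
Only condition (c) fails.

(c)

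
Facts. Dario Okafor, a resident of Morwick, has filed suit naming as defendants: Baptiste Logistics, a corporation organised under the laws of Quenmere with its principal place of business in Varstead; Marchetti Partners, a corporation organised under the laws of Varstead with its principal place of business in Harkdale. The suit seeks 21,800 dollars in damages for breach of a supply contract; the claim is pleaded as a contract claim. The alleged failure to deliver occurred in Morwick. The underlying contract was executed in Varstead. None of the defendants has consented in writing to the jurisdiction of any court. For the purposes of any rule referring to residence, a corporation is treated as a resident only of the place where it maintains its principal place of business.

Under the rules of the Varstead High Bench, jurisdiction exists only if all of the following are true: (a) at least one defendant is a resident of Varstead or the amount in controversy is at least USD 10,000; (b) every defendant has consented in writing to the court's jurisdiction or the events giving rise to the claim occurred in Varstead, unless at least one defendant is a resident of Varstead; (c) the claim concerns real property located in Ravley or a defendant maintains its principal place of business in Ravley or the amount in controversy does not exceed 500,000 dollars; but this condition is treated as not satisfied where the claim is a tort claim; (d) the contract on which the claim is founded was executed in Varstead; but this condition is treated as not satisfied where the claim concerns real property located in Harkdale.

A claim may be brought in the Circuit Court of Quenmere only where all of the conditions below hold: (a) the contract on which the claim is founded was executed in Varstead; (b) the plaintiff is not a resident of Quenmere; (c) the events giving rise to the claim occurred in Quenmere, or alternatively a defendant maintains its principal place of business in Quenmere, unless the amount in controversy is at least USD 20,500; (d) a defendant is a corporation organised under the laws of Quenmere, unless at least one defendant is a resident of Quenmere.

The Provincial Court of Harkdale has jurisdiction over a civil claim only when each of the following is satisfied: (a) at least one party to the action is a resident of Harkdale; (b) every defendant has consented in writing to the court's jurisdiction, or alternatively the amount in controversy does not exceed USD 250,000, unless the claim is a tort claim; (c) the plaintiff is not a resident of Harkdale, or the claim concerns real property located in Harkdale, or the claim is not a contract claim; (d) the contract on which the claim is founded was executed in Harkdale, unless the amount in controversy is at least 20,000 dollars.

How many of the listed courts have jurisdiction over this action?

3

The Varstead High Bench:
  (a) Baptiste Logistics resides in Varstead, so one alternative holds. Condition met.
  (b) No such written consent has been filed; the operative events occurred in Morwick, not Varstead — every alternative fails. The proviso rescues it, though: Baptiste Logistics resides in Varstead. Satisfied.
  (c) The amount in controversy is USD 21,800, within the 500,000 dollars ceiling — that alternative is enough. The exception is not triggered, since the claim is a contract claim, not a tort claim. Satisfied.
  (d) The contract was executed in Varstead. The carve-out does not apply: the claim does not concern real property. Condition met.
  → Every requirement is satisfied — jurisdiction.
The Circuit Court of Quenmere:
  (a) The contract was executed in Varstead. Satisfied.
  (b) The plaintiff resides in Morwick, which is not Quenmere. Condition met.
  (c) The operative events occurred in Morwick, not Quenmere; the corporate defendant(s) have their principal place of business in Harkdale, Varstead, not Quenmere — every alternative fails. However, the amount in controversy is USD 21,800, which meets the USD 20,500 floor, so the 'unless' proviso supplies this condition. Satisfied.
  (d) Baptiste Logistics is organised under the laws of Quenmere. Condition met.
  → The court has jurisdiction.
The Provincial Court of Harkdale:
  (a) Marchetti Partners resides in Harkdale. Met.
  (b) The amount in controversy is 21,800 dollars, within the USD 250,000 ceiling, which satisfies one of the alternatives. Met.
  (c) The plaintiff resides in Morwick, which is not Harkdale, which satisfies one of the alternatives. Met.
  (d) The contract was executed in Varstead, not Harkdale. However, the amount in controversy is $21,800, which meets the $20,000 floor, so the 'unless' proviso supplies this condition. Met.
  → Every requirement is satisfied — jurisdiction.
Courts with jurisdiction: the Varstead High Bench, the Circuit Court of Quenmere, the Provincial Court of Harkdale — 3 in total.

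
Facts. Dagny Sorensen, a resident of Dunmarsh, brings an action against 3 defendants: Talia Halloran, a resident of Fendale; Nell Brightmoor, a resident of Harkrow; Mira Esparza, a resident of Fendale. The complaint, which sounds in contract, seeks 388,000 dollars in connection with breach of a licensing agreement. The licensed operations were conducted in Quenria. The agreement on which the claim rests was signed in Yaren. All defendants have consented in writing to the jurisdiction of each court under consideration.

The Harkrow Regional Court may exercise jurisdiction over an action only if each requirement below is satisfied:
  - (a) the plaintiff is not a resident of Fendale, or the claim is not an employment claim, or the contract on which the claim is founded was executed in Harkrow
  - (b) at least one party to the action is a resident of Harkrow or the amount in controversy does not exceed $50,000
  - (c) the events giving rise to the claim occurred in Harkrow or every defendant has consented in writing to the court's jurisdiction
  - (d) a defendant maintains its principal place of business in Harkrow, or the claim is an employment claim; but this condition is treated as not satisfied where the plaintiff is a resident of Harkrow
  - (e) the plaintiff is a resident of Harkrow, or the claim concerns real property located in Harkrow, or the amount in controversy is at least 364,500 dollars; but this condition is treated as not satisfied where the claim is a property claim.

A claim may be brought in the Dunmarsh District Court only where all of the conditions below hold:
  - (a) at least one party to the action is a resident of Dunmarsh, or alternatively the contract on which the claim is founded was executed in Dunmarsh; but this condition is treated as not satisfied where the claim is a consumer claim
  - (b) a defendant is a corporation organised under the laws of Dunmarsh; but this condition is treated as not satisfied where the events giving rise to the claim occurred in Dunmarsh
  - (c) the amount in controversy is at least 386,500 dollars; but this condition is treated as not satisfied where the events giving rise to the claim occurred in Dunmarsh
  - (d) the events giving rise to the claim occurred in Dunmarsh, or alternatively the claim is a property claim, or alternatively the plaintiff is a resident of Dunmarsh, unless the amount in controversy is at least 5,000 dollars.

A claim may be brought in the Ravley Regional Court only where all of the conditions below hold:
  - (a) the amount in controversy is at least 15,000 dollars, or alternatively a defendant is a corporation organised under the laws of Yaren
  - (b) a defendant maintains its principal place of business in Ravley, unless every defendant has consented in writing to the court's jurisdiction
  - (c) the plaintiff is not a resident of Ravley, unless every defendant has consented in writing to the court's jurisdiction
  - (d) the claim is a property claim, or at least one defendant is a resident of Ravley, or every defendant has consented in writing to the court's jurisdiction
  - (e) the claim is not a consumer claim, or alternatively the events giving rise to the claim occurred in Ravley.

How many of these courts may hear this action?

1

The Harkrow Regional Court:
  (a) The plaintiff resides in Dunmarsh, which is not Fendale — that alternative is enough. Met.
  (b) Nell Brightmoor resides in Harkrow — that alternative is enough. Condition met.
  (c) Every defendant has filed written consent, so this disjunct is met. Satisfied.
  (d) No defendant is a corporation; the claim is a contract claim, not an employment claim — every alternative fails. Not met.
  (e) The amount in controversy is 388,000 dollars, which meets the USD 364,500 floor, so one alternative holds. And the carve-out is inapplicable — the claim is a contract claim, not a property claim. Satisfied.
  → At least one condition fails; no jurisdiction.
The Dunmarsh District Court:
  (a) Dagny Sorensen resides in Dunmarsh — that alternative is enough. The carve-out does not apply: the claim is a contract claim, not a consumer claim. Satisfied.
  (b) No defendant is a corporation. Not satisfied.
  (c) The amount in controversy is USD 388,000, which meets the 386,500 dollars floor. And the carve-out is inapplicable — the operative events occurred in Quenria, not Dunmarsh. Satisfied.
  (d) The plaintiff resides in Dunmarsh, which satisfies one of the alternatives. Met.
  → Not every requirement is met — no jurisdiction.
The Ravley Regional Court:
  (a) The amount in controversy is 388,000 dollars, which meets the $15,000 floor, which satisfies one of the alternatives. Condition met.
  (b) No defendant is a corporation. But every defendant has filed written consent, and the 'unless' clause therefore excuses the requirement. Condition met.
  (c) The plaintiff resides in Dunmarsh, which is not Ravley. Satisfied.
  (d) Every defendant has filed written consent — that alternative is enough. Satisfied.
  (e) The claim is a contract claim, not a consumer claim, so this disjunct is met. Condition met.
  → All conditions met; jurisdiction exists.
Courts with jurisdiction: the Ravley Regional Court — 1 in total.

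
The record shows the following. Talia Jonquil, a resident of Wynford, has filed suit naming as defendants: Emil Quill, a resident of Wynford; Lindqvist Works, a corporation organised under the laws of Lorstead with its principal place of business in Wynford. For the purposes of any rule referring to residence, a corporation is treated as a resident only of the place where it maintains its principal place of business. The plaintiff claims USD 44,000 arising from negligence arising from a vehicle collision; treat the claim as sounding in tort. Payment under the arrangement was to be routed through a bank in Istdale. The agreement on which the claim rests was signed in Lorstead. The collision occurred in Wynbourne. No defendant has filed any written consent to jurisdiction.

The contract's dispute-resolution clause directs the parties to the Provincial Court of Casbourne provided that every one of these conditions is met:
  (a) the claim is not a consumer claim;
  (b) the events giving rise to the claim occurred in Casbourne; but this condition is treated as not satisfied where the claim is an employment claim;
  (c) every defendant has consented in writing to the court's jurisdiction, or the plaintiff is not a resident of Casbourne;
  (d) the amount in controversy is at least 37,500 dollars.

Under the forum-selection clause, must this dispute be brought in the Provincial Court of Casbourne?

No

The Provincial Court of Casbourne:
  (a) The claim is a tort claim, not a consumer claim. Met.
  (b) The operative events occurred in Wynbourne, not Casbourne. Condition not met.
  (c) The plaintiff resides in Wynford, which is not Casbourne, so one alternative holds. Satisfied.
  (d) The amount in controversy is $44,000, which meets the 37,500 dollars floor. Met.
  → The clause does not apply.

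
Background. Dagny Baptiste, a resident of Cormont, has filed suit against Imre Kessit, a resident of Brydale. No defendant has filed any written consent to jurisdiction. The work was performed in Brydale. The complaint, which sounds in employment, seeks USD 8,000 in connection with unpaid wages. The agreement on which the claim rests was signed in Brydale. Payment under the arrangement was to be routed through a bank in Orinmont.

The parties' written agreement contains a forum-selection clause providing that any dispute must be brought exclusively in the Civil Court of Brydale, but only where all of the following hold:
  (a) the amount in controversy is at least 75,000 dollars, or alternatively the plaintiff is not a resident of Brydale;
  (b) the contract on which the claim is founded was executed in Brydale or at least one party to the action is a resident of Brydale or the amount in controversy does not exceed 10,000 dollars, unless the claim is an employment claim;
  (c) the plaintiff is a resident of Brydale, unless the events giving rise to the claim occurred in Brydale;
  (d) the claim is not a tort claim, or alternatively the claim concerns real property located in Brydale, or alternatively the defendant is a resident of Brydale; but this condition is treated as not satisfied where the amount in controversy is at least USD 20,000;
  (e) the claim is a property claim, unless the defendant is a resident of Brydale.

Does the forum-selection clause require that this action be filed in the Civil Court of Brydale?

Yes

The Civil Court of Brydale:
  (a) The plaintiff resides in Cormont, which is not Brydale, which satisfies one of the alternatives. Met.
  (b) The contract was executed in Brydale, so one alternative holds. Met.
  (c) The plaintiff resides in Cormont, not Brydale. But the operative events occurred in Brydale, and the 'unless' clause therefore excuses the requirement. Condition met.
  (d) The claim is an employment claim, not a tort claim, so one alternative holds. The carve-out does not apply: the amount in controversy is 8,000 dollars, below the $20,000 floor. Satisfied.
  (e) The claim is an employment claim, not a property claim. However, the defendant resides in Brydale, so the 'unless' proviso supplies this condition. Satisfied.
  → Forum clause is triggered.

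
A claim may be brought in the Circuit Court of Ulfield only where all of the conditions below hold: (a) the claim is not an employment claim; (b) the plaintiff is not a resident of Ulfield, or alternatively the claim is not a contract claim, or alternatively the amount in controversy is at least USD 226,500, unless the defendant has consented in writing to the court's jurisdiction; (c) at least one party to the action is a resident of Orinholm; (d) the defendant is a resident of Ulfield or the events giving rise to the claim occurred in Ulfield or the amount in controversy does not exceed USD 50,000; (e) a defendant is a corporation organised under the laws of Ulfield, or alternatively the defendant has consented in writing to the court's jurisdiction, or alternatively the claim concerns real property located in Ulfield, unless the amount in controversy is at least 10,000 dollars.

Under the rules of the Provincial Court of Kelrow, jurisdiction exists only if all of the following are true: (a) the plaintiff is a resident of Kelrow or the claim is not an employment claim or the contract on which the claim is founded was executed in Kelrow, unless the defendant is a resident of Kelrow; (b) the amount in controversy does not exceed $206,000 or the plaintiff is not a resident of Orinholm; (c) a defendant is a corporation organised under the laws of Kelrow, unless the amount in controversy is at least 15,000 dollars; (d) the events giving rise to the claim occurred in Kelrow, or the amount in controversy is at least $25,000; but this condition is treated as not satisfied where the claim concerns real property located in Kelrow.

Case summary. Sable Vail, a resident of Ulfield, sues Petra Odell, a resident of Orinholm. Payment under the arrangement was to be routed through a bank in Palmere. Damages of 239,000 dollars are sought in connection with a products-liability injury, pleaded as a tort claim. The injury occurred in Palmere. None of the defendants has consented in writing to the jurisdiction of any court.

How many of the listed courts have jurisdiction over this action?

The Circuit Court of Ulfield:
  (a) The claim is a tort claim, not an employment claim. Condition met.
  (b) The claim is a tort claim, not a contract claim, which satisfies one of the alternatives. Condition met.
  (c) Petra Odell resides in Orinholm. Satisfied.
  (d) The defendant resides in Orinholm, not Ulfield; the operative events occurred in Palmere, not Ulfield; the amount in controversy is 239,000 dollars, above the 50,000 dollars ceiling — none of the alternatives is met. Condition not met.
  (e) No defendant is a corporation; no such written consent has been filed; the claim does not concern real property — none of the alternatives is met. However, the amount in controversy is $239,000, which meets the $10,000 floor, so the 'unless' proviso supplies this condition. Condition met.
  → Not every requirement is met — no jurisdiction.
The Provincial Court of Kelrow:
  (a) The claim is a tort claim, not an employment claim, so one alternative holds. Condition met.
  (b) The plaintiff resides in Ulfield, which is not Orinholm, so this disjunct is met. Condition met.
  (c) No defendant is a corporation. The proviso rescues it, though: the amount in controversy is $239,000, which meets the $15,000 floor. Met.
  (d) The amount in controversy is 239,000 dollars, which meets the USD 25,000 floor, so this disjunct is met. And the carve-out is inapplicable — the claim does not concern real property. Met.
  → The court has jurisdiction.
Courts with jurisdiction: the Provincial Court of Kelrow — 1 in total.

1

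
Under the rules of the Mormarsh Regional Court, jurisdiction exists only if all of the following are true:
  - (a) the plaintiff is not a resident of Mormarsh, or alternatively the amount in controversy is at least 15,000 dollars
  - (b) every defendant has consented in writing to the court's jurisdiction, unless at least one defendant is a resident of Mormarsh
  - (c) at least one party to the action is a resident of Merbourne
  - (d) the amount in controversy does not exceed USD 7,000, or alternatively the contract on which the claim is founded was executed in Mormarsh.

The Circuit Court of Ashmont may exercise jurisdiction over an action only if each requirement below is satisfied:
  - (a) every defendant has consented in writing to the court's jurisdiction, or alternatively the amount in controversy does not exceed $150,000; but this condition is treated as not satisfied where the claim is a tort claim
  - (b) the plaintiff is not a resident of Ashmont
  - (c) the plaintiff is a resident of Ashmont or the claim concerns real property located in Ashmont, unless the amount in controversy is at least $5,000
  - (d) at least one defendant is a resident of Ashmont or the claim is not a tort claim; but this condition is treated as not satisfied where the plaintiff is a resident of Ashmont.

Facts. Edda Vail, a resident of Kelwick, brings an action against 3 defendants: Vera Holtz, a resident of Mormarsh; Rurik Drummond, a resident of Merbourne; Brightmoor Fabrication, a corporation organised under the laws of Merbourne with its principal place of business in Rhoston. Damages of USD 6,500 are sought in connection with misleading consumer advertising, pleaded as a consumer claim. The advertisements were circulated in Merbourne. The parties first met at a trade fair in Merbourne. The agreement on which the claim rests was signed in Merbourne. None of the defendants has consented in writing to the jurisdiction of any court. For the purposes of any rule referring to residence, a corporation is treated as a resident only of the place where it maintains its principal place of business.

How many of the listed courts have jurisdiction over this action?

2

The Mormarsh Regional Court:
  (a) The plaintiff resides in Kelwick, which is not Mormarsh, so this disjunct is met. Met.
  (b) No such written consent has been filed. The proviso rescues it, though: Vera Holtz resides in Mormarsh. Satisfied.
  (c) Rurik Drummond resides in Merbourne. Satisfied.
  (d) The amount in controversy is 6,500 dollars, within the $7,000 ceiling, which satisfies one of the alternatives. Satisfied.
  → All conditions met; jurisdiction exists.
The Circuit Court of Ashmont:
  (a) The amount in controversy is $6,500, within the $150,000 ceiling, so one alternative holds. And the carve-out is inapplicable — the claim is a consumer claim, not a tort claim. Met.
  (b) The plaintiff resides in Kelwick, which is not Ashmont. Condition met.
  (c) The plaintiff resides in Kelwick, not Ashmont; the claim does not concern real property — none of the alternatives is met. But the amount in controversy is $6,500, which meets the $5,000 floor, and the 'unless' clause therefore excuses the requirement. Met.
  (d) The claim is a consumer claim, not a tort claim, so this disjunct is met. The exception is not triggered, since the plaintiff resides in Kelwick, not Ashmont. Satisfied.
  → Jurisdiction lies.
Courts with jurisdiction: the Mormarsh Regional Court, the Circuit Court of Ashmont — 2 in total.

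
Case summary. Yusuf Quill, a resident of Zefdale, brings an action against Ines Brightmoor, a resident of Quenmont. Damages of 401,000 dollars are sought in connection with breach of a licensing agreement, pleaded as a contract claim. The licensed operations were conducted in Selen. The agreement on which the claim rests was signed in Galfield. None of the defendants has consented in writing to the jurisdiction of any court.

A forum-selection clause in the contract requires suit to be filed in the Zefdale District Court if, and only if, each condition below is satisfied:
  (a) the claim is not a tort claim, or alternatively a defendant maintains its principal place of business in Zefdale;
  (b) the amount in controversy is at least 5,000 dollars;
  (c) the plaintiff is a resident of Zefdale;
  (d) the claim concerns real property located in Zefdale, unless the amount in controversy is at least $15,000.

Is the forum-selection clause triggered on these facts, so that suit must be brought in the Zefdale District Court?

Yes

The Zefdale District Court:
  (a) The claim is a contract claim, not a tort claim, so one alternative holds. Satisfied.
  (b) The amount in controversy is USD 401,000, which meets the $5,000 floor. Condition met.
  (c) The plaintiff resides in Zefdale. Met.
  (d) The claim does not concern real property. The proviso rescues it, though: the amount in controversy is USD 401,000, which meets the $15,000 floor. Met.
  → The clause applies.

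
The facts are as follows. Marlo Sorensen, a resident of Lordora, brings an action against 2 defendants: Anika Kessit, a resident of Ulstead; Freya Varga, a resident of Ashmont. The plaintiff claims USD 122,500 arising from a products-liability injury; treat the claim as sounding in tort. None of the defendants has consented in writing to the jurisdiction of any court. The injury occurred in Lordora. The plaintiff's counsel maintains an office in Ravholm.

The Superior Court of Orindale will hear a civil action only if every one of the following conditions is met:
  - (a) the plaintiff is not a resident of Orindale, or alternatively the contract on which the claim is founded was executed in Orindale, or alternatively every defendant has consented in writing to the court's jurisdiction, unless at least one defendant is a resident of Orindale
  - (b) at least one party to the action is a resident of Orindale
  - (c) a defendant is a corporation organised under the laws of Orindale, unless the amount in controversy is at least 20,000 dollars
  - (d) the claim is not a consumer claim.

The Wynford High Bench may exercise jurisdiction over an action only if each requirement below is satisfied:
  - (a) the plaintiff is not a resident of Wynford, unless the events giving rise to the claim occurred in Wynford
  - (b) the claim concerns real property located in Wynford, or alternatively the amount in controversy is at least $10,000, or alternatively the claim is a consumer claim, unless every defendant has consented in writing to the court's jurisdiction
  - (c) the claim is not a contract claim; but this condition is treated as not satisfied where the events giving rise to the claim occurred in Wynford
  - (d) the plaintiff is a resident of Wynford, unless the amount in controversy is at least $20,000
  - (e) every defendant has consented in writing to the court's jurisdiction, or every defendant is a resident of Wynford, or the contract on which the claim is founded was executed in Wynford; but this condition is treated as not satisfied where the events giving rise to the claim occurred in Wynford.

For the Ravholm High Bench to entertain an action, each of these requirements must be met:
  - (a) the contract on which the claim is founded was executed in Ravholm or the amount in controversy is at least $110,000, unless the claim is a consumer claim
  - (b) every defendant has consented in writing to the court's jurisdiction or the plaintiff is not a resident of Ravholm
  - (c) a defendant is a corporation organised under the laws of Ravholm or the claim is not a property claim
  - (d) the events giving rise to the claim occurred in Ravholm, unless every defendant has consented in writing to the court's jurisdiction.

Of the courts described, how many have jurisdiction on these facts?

0

The Superior Court of Orindale:
  (a) The plaintiff resides in Lordora, which is not Orindale — that alternative is enough. Condition met.
  (b) No party resides in Orindale. Fails.
  (c) No defendant is a corporation. But the amount in controversy is 122,500 dollars, which meets the $20,000 floor, and the 'unless' clause therefore excuses the requirement. Met.
  (d) The claim is a tort claim, not a consumer claim. Satisfied.
  → At least one condition fails; no jurisdiction.
The Wynford High Bench:
  (a) The plaintiff resides in Lordora, which is not Wynford. Met.
  (b) The amount in controversy is 122,500 dollars, which meets the USD 10,000 floor, so one alternative holds. Condition met.
  (c) The claim is a tort claim, not a contract claim. The carve-out does not apply: the operative events occurred in Lordora, not Wynford. Satisfied.
  (d) The plaintiff resides in Lordora, not Wynford. However, the amount in controversy is USD 122,500, which meets the $20,000 floor, so the 'unless' proviso supplies this condition. Condition met.
  (e) No such written consent has been filed; the defendants reside as follows — Anika Kessit in Ulstead, Freya Varga in Ashmont — not all in Wynford; no contract (and hence no place of execution) is alleged — no alternative holds. Condition not met.
  → The court lacks jurisdiction.
The Ravholm High Bench:
  (a) The amount in controversy is USD 122,500, which meets the USD 110,000 floor, so one alternative holds. Condition met.
  (b) The plaintiff resides in Lordora, which is not Ravholm, so this disjunct is met. Met.
  (c) The claim is a tort claim, not a property claim, so one alternative holds. Met.
  (d) The operative events occurred in Lordora, not Ravholm. Nor does the 'unless' clause help: no such written consent has been filed. Not met.
  → At least one condition fails; no jurisdiction.
No court satisfies all of its conditions.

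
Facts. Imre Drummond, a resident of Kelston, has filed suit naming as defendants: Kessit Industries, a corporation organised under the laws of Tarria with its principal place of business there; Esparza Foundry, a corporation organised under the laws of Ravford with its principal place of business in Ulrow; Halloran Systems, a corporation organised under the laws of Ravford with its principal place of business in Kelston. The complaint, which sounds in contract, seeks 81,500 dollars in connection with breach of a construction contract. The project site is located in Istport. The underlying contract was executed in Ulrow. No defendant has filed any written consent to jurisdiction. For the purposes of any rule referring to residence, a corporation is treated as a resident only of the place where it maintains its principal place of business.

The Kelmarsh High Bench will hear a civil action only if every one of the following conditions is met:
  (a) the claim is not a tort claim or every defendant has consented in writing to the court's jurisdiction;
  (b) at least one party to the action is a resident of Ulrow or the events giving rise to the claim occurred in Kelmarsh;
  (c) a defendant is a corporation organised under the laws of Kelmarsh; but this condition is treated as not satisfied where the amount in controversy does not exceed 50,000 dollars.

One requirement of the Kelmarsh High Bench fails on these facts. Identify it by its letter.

The Kelmarsh High Bench:
  (a) The claim is a contract claim, not a tort claim — that alternative is enough. Satisfied.
  (b) Esparza Foundry resides in Ulrow — that alternative is enough. Met.
  (c) The corporate defendant(s) are organised in Ravford, Tarria, not Kelmarsh. Not met.
Only condition (c) fails.

(c)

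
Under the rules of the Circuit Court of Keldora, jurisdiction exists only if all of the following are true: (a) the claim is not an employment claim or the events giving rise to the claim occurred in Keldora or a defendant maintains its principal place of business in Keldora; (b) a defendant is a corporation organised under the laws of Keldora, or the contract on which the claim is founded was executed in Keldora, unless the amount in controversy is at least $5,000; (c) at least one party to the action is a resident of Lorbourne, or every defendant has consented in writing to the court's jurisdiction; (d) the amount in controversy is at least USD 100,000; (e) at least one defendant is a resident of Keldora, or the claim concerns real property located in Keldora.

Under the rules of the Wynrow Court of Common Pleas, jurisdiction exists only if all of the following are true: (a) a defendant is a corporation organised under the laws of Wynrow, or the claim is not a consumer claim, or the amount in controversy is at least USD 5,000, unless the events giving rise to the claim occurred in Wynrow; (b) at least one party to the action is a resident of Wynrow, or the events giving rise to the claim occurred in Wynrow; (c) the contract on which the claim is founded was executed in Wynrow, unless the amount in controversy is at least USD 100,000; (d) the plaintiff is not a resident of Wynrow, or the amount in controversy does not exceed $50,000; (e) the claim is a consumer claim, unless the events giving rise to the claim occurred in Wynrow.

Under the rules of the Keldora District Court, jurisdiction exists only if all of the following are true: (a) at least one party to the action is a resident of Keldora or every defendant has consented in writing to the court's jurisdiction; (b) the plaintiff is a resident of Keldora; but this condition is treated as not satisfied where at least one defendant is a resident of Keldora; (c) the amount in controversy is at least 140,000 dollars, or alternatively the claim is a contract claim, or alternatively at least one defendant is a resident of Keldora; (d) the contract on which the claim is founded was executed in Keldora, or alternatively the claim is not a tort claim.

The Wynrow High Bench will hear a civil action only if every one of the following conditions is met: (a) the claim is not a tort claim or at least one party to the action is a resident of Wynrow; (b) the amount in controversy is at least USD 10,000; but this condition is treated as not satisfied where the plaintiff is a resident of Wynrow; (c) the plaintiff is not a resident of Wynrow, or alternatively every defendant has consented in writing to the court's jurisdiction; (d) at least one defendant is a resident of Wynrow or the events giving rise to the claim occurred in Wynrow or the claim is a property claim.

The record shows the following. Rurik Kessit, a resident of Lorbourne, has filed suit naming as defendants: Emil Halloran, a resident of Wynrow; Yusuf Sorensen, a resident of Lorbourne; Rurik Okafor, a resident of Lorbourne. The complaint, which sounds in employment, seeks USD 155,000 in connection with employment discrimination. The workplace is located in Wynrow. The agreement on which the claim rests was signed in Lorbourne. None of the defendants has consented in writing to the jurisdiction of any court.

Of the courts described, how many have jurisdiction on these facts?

The Circuit Court of Keldora:
  (a) The claim is an employment claim; the operative events occurred in Wynrow, not Keldora; no defendant is a corporation — every alternative fails. Fails.
  (b) No defendant is a corporation; the contract was executed in Lorbourne, not Keldora — every alternative fails. However, the amount in controversy is $155,000, which meets the 5,000 dollars floor, so the 'unless' proviso supplies this condition. Condition met.
  (c) Rurik Kessit resides in Lorbourne, so this disjunct is met. Condition met.
  (d) The amount in controversy is 155,000 dollars, which meets the $100,000 floor. Condition met.
  (e) No defendant resides in Keldora (they reside in Wynrow, Lorbourne, Lorbourne); the claim does not concern real property — every alternative fails. Fails.
  → The court lacks jurisdiction.
The Wynrow Court of Common Pleas:
  (a) The claim is an employment claim, not a consumer claim, so one alternative holds. Met.
  (b) Emil Halloran resides in Wynrow, which satisfies one of the alternatives. Satisfied.
  (c) The contract was executed in Lorbourne, not Wynrow. The proviso rescues it, though: the amount in controversy is 155,000 dollars, which meets the $100,000 floor. Condition met.
  (d) The plaintiff resides in Lorbourne, which is not Wynrow, so this disjunct is met. Condition met.
  (e) The claim is an employment claim, not a consumer claim. But the operative events occurred in Wynrow, and the 'unless' clause therefore excuses the requirement. Condition met.
  → All conditions met; jurisdiction exists.
The Keldora District Court:
  (a) No party resides in Keldora; no such written consent has been filed — no alternative holds. Condition not met.
  (b) The plaintiff resides in Lorbourne, not Keldora. Condition not met.
  (c) The amount in controversy is USD 155,000, which meets the USD 140,000 floor, which satisfies one of the alternatives. Satisfied.
  (d) The claim is an employment claim, not a tort claim, which satisfies one of the alternatives. Condition met.
  → The court lacks jurisdiction.
The Wynrow High Bench:
  (a) The claim is an employment claim, not a tort claim, so this disjunct is met. Satisfied.
  (b) The amount in controversy is USD 155,000, which meets the $10,000 floor. And the carve-out is inapplicable — the plaintiff resides in Lorbourne, not Wynrow. Satisfied.
  (c) The plaintiff resides in Lorbourne, which is not Wynrow — that alternative is enough. Met.
  (d) Emil Halloran resides in Wynrow — that alternative is enough. Met.
  → All conditions met; jurisdiction exists.
Courts with jurisdiction: the Wynrow Court of Common Pleas, the Wynrow High Bench — 2 in total.

2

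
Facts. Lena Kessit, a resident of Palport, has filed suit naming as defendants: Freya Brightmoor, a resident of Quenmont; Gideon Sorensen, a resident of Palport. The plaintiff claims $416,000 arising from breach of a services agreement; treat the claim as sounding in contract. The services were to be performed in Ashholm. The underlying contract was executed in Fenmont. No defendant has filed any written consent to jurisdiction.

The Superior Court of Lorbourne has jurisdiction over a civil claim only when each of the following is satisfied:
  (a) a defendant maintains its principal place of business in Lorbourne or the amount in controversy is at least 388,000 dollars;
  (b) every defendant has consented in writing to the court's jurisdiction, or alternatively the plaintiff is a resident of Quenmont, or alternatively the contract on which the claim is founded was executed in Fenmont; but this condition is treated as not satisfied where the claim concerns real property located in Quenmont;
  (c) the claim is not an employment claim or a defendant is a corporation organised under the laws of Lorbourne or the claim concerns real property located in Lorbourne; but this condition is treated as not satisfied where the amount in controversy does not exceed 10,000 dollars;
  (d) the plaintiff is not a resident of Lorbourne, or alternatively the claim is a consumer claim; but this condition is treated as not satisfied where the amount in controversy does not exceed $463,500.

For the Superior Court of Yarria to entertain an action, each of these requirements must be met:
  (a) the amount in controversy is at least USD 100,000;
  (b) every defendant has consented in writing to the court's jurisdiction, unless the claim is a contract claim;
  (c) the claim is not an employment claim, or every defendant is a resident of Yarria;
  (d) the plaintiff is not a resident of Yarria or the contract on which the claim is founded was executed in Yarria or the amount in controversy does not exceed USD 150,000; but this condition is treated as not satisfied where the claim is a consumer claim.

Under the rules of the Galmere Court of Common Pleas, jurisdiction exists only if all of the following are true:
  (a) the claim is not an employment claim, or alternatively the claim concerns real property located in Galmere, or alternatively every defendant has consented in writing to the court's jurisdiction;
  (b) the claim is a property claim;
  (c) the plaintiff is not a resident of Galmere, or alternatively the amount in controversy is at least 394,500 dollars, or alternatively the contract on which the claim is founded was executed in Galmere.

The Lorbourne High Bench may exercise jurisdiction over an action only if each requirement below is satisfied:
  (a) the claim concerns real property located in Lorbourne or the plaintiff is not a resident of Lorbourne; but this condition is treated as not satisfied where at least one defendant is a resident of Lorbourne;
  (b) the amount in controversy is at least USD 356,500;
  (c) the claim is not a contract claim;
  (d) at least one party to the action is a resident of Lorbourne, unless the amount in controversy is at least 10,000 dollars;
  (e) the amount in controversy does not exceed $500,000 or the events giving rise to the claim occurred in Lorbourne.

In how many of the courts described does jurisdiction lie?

The Superior Court of Lorbourne:
  (a) The amount in controversy is USD 416,000, which meets the 388,000 dollars floor, which satisfies one of the alternatives. Condition met.
  (b) The contract was executed in Fenmont, which satisfies one of the alternatives. The exception is not triggered, since the claim does not concern real property. Met.
  (c) The claim is a contract claim, not an employment claim, so this disjunct is met. The carve-out does not apply: the amount in controversy is 416,000 dollars, above the USD 10,000 ceiling. Satisfied.
  (d) The plaintiff resides in Palport, which is not Lorbourne, so one alternative holds. But the amount in controversy is $416,000, within the USD 463,500 ceiling, triggering the carve-out and defeating this condition. Not met.
  → No jurisdiction.
The Superior Court of Yarria:
  (a) The amount in controversy is 416,000 dollars, which meets the $100,000 floor. Condition met.
  (b) No such written consent has been filed. But the claim is a contract claim, and the 'unless' clause therefore excuses the requirement. Met.
  (c) The claim is a contract claim, not an employment claim, so this disjunct is met. Met.
  (d) The plaintiff resides in Palport, which is not Yarria — that alternative is enough. The carve-out does not apply: the claim is a contract claim, not a consumer claim. Satisfied.
  → All conditions met; jurisdiction exists.
The Galmere Court of Common Pleas:
  (a) The claim is a contract claim, not an employment claim, so one alternative holds. Met.
  (b) The claim is a contract claim, not a property claim. Fails.
  (c) The plaintiff resides in Palport, which is not Galmere, so this disjunct is met. Met.
  → No jurisdiction.
The Lorbourne High Bench:
  (a) The plaintiff resides in Palport, which is not Lorbourne, which satisfies one of the alternatives. The exception is not triggered, since no defendant resides in Lorbourne (they reside in Quenmont, Palport). Condition met.
  (b) The amount in controversy is $416,000, which meets the $356,500 floor. Condition met.
  (c) The claim is a contract claim. Not satisfied.
  (d) No party resides in Lorbourne. The proviso rescues it, though: the amount in controversy is USD 416,000, which meets the $10,000 floor. Met.
  (e) The amount in controversy is USD 416,000, within the 500,000 dollars ceiling, which satisfies one of the alternatives. Condition met.
  → No jurisdiction.
Courts with jurisdiction: the Superior Court of Yarria — 1 in total.

1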